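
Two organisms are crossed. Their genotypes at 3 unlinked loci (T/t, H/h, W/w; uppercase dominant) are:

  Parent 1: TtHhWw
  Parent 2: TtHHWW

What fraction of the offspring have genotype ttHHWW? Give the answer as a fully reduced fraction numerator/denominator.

TtHhWw gametes: THW×1, THw×1, ThW×1, Thw×1, tHW×1, tHw×1, thW×1, thw×1
TtHHWW gametes: THW×4, tHW×4
TtHhWw×TtHHWW grid (8·8=64): TTHHWW=4 TTHHWw=4 TTHhWW=4 TTHhWw=4 TtHHWW=8 TtHHWw=8 TtHhWW=8 TtHhWw=8 ttHHWW=4 ttHHWw=4 ttHhWW=4 ttHhWw=4
ttHHWW hits 4/64; gcd=4; 4÷4/64÷4 = 1/16

P(ttHHWW) = 1/16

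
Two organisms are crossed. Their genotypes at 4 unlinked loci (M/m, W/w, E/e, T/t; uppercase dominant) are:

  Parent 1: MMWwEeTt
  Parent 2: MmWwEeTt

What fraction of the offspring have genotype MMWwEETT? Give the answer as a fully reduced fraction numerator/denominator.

MMWwEeTt gametes: MWET×2, MWEt×2, MWeT×2, MWet×2, MwET×2, MwEt×2, MweT×2, Mwet×2
MmWwEeTt gametes: MWET×1, MWEt×1, MWeT×1, MWet×1, MwET×1, MwEt×1, MweT×1, Mwet×1, mWET×1, mWEt×1, mWeT×1, mWet×1, mwET×1, mwEt×1, mweT×1, mwet×1
MMWwEeTt×MmWwEeTt grid (16·16=256): MMWWEETT=2 MMWWEETt=4 MMWWEEtt=2 MMWWEeTT=4 MMWWEeTt=8 MMWWEett=4 MMWWeeTT=2 MMWWeeTt=4 MMWWeett=2 MMWwEETT=4 MMWwEETt=8 MMWwEEtt=4 MMWwEeTT=8 MMWwEeTt=16 MMWwEett=8 MMWweeTT=4 MMWweeTt=8 MMWweett=4 MMwwEETT=2 MMwwEETt=4 MMwwEEtt=2 MMwwEeTT=4 MMwwEeTt=8 MMwwEett=4 MMwweeTT=2 MMwweeTt=4 MMwweett=2 MmWWEETT=2 MmWWEETt=4 MmWWEEtt=2 MmWWEeTT=4 MmWWEeTt=8 MmWWEett=4 MmWWeeTT=2 MmWWeeTt=4 MmWWeett=2 MmWwEETT=4 MmWwEETt=8 MmWwEEtt=4 MmWwEeTT=8 MmWwEeTt=16 MmWwEett=8 MmWweeTT=4 MmWweeTt=8 MmWweett=4 MmwwEETT=2 MmwwEETt=4 MmwwEEtt=2 MmwwEeTT=4 MmwwEeTt=8 MmwwEett=4 MmwweeTT=2 MmwweeTt=4 Mmwweett=2
MMWwEETT hits 4/256; gcd=4; 4÷4/256÷4 = 1/64

P(MMWwEETT) = 1/64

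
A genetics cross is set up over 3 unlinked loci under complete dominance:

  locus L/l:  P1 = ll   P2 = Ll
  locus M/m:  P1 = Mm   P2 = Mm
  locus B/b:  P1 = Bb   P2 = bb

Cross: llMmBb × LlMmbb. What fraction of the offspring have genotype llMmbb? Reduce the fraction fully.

llMmBb gametes: lMB×2, lMb×2, lmB×2, lmb×2
LlMmbb gametes: LMb×2, Lmb×2, lMb×2, lmb×2
llMmBb×LlMmbb grid (8·8=64): LlMMBb=4 LlMMbb=4 LlMmBb=8 LlMmbb=8 LlmmBb=4 Llmmbb=4 llMMBb=4 llMMbb=4 llMmBb=8 llMmbb=8 llmmBb=4 llmmbb=4
llMmbb hits 8/64; gcd=8; 8÷8/64÷8 = 1/8

P(llMmbb) = 1/8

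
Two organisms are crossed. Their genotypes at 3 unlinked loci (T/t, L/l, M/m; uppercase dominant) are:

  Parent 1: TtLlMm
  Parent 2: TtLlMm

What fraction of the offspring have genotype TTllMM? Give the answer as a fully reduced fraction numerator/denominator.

P(TTllMM) = 1/64

TtLlMm gametes: TLM×1, TLm×1, TlM×1, Tlm×1, tLM×1, tLm×1, tlM×1, tlm×1
TtLlMm gametes: TLM×1, TLm×1, TlM×1, Tlm×1, tLM×1, tLm×1, tlM×1, tlm×1
TtLlMm×TtLlMm grid (8·8=64): TTLLMM=1 TTLLMm=2 TTLLmm=1 TTLlMM=2 TTLlMm=4 TTLlmm=2 TTllMM=1 TTllMm=2 TTllmm=1 TtLLMM=2 TtLLMm=4 TtLLmm=2 TtLlMM=4 TtLlMm=8 TtLlmm=4 TtllMM=2 TtllMm=4 Ttllmm=2 ttLLMM=1 ttLLMm=2 ttLLmm=1 ttLlMM=2 ttLlMm=4 ttLlmm=2 ttllMM=1 ttllMm=2 ttllmm=1
TTllMM hits 1/64; gcd=1; 1÷1/64÷1 = 1/64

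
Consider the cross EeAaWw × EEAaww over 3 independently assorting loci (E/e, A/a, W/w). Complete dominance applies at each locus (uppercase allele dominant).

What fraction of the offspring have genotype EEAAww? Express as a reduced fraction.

P(EEAAww) = 1/16

EeAaWw gametes: EAW×1, EAw×1, EaW×1, Eaw×1, eAW×1, eAw×1, eaW×1, eaw×1
EEAaww gametes: EAw×4, Eaw×4
EeAaWw×EEAaww grid (8·8=64): EEAAWw=4 EEAAww=4 EEAaWw=8 EEAaww=8 EEaaWw=4 EEaaww=4 EeAAWw=4 EeAAww=4 EeAaWw=8 EeAaww=8 EeaaWw=4 Eeaaww=4
EEAAww hits 4/64; gcd=4; 4÷4/64÷4 = 1/16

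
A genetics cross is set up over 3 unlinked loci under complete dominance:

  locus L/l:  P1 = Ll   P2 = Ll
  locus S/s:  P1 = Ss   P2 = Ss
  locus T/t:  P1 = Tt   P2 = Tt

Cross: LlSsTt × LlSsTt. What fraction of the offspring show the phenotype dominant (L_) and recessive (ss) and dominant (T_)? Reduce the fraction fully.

LlSsTt gametes: LST×1, LSt×1, LsT×1, Lst×1, lST×1, lSt×1, lsT×1, lst×1
LlSsTt gametes: LST×1, LSt×1, LsT×1, Lst×1, lST×1, lSt×1, lsT×1, lst×1
LlSsTt×LlSsTt grid (8·8=64): LLSSTT=1 LLSSTt=2 LLSStt=1 LLSsTT=2 LLSsTt=4 LLSstt=2 LLssTT=1 LLssTt=2 LLsstt=1 LlSSTT=2 LlSSTt=4 LlSStt=2 LlSsTT=4 LlSsTt=8 LlSstt=4 LlssTT=2 LlssTt=4 Llsstt=2 llSSTT=1 llSSTt=2 llSStt=1 llSsTT=2 llSsTt=4 llSstt=2 llssTT=1 llssTt=2 llsstt=1
L_ ss T_ hits 9/64; gcd=1; 9÷1/64÷1 = 9/64

P(L_ ss T_) = 9/64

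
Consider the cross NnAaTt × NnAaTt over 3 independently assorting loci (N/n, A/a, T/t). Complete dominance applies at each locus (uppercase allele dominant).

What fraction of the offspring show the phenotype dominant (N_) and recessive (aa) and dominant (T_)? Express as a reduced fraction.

P(N_ aa T_) = 9/64

NnAaTt gametes: NAT×1, NAt×1, NaT×1, Nat×1, nAT×1, nAt×1, naT×1, nat×1
NnAaTt gametes: NAT×1, NAt×1, NaT×1, Nat×1, nAT×1, nAt×1, naT×1, nat×1
NnAaTt×NnAaTt grid (8·8=64): NNAATT=1 NNAATt=2 NNAAtt=1 NNAaTT=2 NNAaTt=4 NNAatt=2 NNaaTT=1 NNaaTt=2 NNaatt=1 NnAATT=2 NnAATt=4 NnAAtt=2 NnAaTT=4 NnAaTt=8 NnAatt=4 NnaaTT=2 NnaaTt=4 Nnaatt=2 nnAATT=1 nnAATt=2 nnAAtt=1 nnAaTT=2 nnAaTt=4 nnAatt=2 nnaaTT=1 nnaaTt=2 nnaatt=1
N_ aa T_ hits 9/64; gcd=1; 9÷1/64÷1 = 9/64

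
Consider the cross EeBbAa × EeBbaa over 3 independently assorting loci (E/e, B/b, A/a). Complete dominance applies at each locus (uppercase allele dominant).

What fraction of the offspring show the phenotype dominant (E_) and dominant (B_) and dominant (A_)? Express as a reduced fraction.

EeBbAa gametes: EBA×1, EBa×1, EbA×1, Eba×1, eBA×1, eBa×1, ebA×1, eba×1
EeBbaa gametes: EBa×2, Eba×2, eBa×2, eba×2
EeBbAa×EeBbaa grid (8·8=64): EEBBAa=2 EEBBaa=2 EEBbAa=4 EEBbaa=4 EEbbAa=2 EEbbaa=2 EeBBAa=4 EeBBaa=4 EeBbAa=8 EeBbaa=8 EebbAa=4 Eebbaa=4 eeBBAa=2 eeBBaa=2 eeBbAa=4 eeBbaa=4 eebbAa=2 eebbaa=2
E_ B_ A_ hits 18/64; gcd=2; 18÷2/64÷2 = 9/32

P(E_ B_ A_) = 9/32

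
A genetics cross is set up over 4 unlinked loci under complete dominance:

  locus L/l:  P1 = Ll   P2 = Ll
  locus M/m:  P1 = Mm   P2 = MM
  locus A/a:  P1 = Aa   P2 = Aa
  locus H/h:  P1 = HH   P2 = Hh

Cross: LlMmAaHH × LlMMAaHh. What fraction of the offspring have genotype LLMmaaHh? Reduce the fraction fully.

LlMmAaHH gametes: LMAH×2, LMaH×2, LmAH×2, LmaH×2, lMAH×2, lMaH×2, lmAH×2, lmaH×2
LlMMAaHh gametes: LMAH×2, LMAh×2, LMaH×2, LMah×2, lMAH×2, lMAh×2, lMaH×2, lMah×2
LlMmAaHH×LlMMAaHh grid (16·16=256): LLMMAAHH=4 LLMMAAHh=4 LLMMAaHH=8 LLMMAaHh=8 LLMMaaHH=4 LLMMaaHh=4 LLMmAAHH=4 LLMmAAHh=4 LLMmAaHH=8 LLMmAaHh=8 LLMmaaHH=4 LLMmaaHh=4 LlMMAAHH=8 LlMMAAHh=8 LlMMAaHH=16 LlMMAaHh=16 LlMMaaHH=8 LlMMaaHh=8 LlMmAAHH=8 LlMmAAHh=8 LlMmAaHH=16 LlMmAaHh=16 LlMmaaHH=8 LlMmaaHh=8 llMMAAHH=4 llMMAAHh=4 llMMAaHH=8 llMMAaHh=8 llMMaaHH=4 llMMaaHh=4 llMmAAHH=4 llMmAAHh=4 llMmAaHH=8 llMmAaHh=8 llMmaaHH=4 llMmaaHh=4
LLMmaaHh hits 4/256; gcd=4; 4÷4/256÷4 = 1/64

P(LLMmaaHh) = 1/64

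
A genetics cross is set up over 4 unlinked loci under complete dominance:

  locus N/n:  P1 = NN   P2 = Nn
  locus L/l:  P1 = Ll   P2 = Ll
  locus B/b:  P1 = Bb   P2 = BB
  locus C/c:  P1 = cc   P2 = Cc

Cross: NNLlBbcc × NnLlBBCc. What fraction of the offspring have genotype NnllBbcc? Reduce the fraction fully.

NNLlBbcc gametes: NLBc×4, NLbc×4, NlBc×4, Nlbc×4
NnLlBBCc gametes: NLBC×2, NLBc×2, NlBC×2, NlBc×2, nLBC×2, nLBc×2, nlBC×2, nlBc×2
NNLlBbcc×NnLlBBCc grid (16·16=256): NNLLBBCc=8 NNLLBBcc=8 NNLLBbCc=8 NNLLBbcc=8 NNLlBBCc=16 NNLlBBcc=16 NNLlBbCc=16 NNLlBbcc=16 NNllBBCc=8 NNllBBcc=8 NNllBbCc=8 NNllBbcc=8 NnLLBBCc=8 NnLLBBcc=8 NnLLBbCc=8 NnLLBbcc=8 NnLlBBCc=16 NnLlBBcc=16 NnLlBbCc=16 NnLlBbcc=16 NnllBBCc=8 NnllBBcc=8 NnllBbCc=8 NnllBbcc=8
NnllBbcc hits 8/256; gcd=8; 8÷8/256÷8 = 1/32

P(NnllBbcc) = 1/32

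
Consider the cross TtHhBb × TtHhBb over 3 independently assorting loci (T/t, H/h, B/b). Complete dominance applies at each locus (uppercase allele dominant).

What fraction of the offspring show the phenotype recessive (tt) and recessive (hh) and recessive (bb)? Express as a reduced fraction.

TtHhBb gametes: THB×1, THb×1, ThB×1, Thb×1, tHB×1, tHb×1, thB×1, thb×1
TtHhBb gametes: THB×1, THb×1, ThB×1, Thb×1, tHB×1, tHb×1, thB×1, thb×1
TtHhBb×TtHhBb grid (8·8=64): TTHHBB=1 TTHHBb=2 TTHHbb=1 TTHhBB=2 TTHhBb=4 TTHhbb=2 TThhBB=1 TThhBb=2 TThhbb=1 TtHHBB=2 TtHHBb=4 TtHHbb=2 TtHhBB=4 TtHhBb=8 TtHhbb=4 TthhBB=2 TthhBb=4 Tthhbb=2 ttHHBB=1 ttHHBb=2 ttHHbb=1 ttHhBB=2 ttHhBb=4 ttHhbb=2 tthhBB=1 tthhBb=2 tthhbb=1
tt hh bb hits 1/64; gcd=1; 1÷1/64÷1 = 1/64

P(tt hh bb) = 1/64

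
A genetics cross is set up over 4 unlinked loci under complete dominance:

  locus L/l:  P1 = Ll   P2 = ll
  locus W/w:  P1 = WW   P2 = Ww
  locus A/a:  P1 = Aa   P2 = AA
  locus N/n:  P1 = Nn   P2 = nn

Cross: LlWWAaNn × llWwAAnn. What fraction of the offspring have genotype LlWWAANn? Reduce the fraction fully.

P(LlWWAANn) = 1/16

LlWWAaNn gametes: LWAN×2, LWAn×2, LWaN×2, LWan×2, lWAN×2, lWAn×2, lWaN×2, lWan×2
llWwAAnn gametes: lWAn×8, lwAn×8
LlWWAaNn×llWwAAnn grid (16·16=256): LlWWAANn=16 LlWWAAnn=16 LlWWAaNn=16 LlWWAann=16 LlWwAANn=16 LlWwAAnn=16 LlWwAaNn=16 LlWwAann=16 llWWAANn=16 llWWAAnn=16 llWWAaNn=16 llWWAann=16 llWwAANn=16 llWwAAnn=16 llWwAaNn=16 llWwAann=16
LlWWAANn hits 16/256; gcd=16; 16÷16/256÷16 = 1/16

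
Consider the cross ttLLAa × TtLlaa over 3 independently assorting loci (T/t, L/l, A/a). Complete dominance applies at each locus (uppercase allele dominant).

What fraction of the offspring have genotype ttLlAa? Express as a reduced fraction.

ttLLAa gametes: tLA×4, tLa×4
TtLlaa gametes: TLa×2, Tla×2, tLa×2, tla×2
ttLLAa×TtLlaa grid (8·8=64): TtLLAa=8 TtLLaa=8 TtLlAa=8 TtLlaa=8 ttLLAa=8 ttLLaa=8 ttLlAa=8 ttLlaa=8
ttLlAa hits 8/64; gcd=8; 8÷8/64÷8 = 1/8

P(ttLlAa) = 1/8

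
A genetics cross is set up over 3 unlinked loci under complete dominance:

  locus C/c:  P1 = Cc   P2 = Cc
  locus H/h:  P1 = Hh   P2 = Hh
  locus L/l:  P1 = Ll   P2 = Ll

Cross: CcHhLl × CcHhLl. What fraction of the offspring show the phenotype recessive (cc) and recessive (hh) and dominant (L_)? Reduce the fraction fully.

P(cc hh L_) = 3/64

CcHhLl gametes: CHL×1, CHl×1, ChL×1, Chl×1, cHL×1, cHl×1, chL×1, chl×1
CcHhLl gametes: CHL×1, CHl×1, ChL×1, Chl×1, cHL×1, cHl×1, chL×1, chl×1
CcHhLl×CcHhLl grid (8·8=64): CCHHLL=1 CCHHLl=2 CCHHll=1 CCHhLL=2 CCHhLl=4 CCHhll=2 CChhLL=1 CChhLl=2 CChhll=1 CcHHLL=2 CcHHLl=4 CcHHll=2 CcHhLL=4 CcHhLl=8 CcHhll=4 CchhLL=2 CchhLl=4 Cchhll=2 ccHHLL=1 ccHHLl=2 ccHHll=1 ccHhLL=2 ccHhLl=4 ccHhll=2 cchhLL=1 cchhLl=2 cchhll=1
cc hh L_ hits 3/64; gcd=1; 3÷1/64÷1 = 3/64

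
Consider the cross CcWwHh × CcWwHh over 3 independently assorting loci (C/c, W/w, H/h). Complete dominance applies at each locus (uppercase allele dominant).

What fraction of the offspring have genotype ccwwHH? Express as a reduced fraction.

P(ccwwHH) = 1/64

CcWwHh gametes: CWH×1, CWh×1, CwH×1, Cwh×1, cWH×1, cWh×1, cwH×1, cwh×1
CcWwHh gametes: CWH×1, CWh×1, CwH×1, Cwh×1, cWH×1, cWh×1, cwH×1, cwh×1
CcWwHh×CcWwHh grid (8·8=64): CCWWHH=1 CCWWHh=2 CCWWhh=1 CCWwHH=2 CCWwHh=4 CCWwhh=2 CCwwHH=1 CCwwHh=2 CCwwhh=1 CcWWHH=2 CcWWHh=4 CcWWhh=2 CcWwHH=4 CcWwHh=8 CcWwhh=4 CcwwHH=2 CcwwHh=4 Ccwwhh=2 ccWWHH=1 ccWWHh=2 ccWWhh=1 ccWwHH=2 ccWwHh=4 ccWwhh=2 ccwwHH=1 ccwwHh=2 ccwwhh=1
ccwwHH hits 1/64; gcd=1; 1÷1/64÷1 = 1/64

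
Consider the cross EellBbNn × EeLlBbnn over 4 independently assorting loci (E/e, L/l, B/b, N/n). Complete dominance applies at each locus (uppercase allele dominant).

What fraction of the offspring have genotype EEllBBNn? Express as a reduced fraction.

EellBbNn gametes: ElBN×2, ElBn×2, ElbN×2, Elbn×2, elBN×2, elBn×2, elbN×2, elbn×2
EeLlBbnn gametes: ELBn×2, ELbn×2, ElBn×2, Elbn×2, eLBn×2, eLbn×2, elBn×2, elbn×2
EellBbNn×EeLlBbnn grid (16·16=256): EELlBBNn=4 EELlBBnn=4 EELlBbNn=8 EELlBbnn=8 EELlbbNn=4 EELlbbnn=4 EEllBBNn=4 EEllBBnn=4 EEllBbNn=8 EEllBbnn=8 EEllbbNn=4 EEllbbnn=4 EeLlBBNn=8 EeLlBBnn=8 EeLlBbNn=16 EeLlBbnn=16 EeLlbbNn=8 EeLlbbnn=8 EellBBNn=8 EellBBnn=8 EellBbNn=16 EellBbnn=16 EellbbNn=8 Eellbbnn=8 eeLlBBNn=4 eeLlBBnn=4 eeLlBbNn=8 eeLlBbnn=8 eeLlbbNn=4 eeLlbbnn=4 eellBBNn=4 eellBBnn=4 eellBbNn=8 eellBbnn=8 eellbbNn=4 eellbbnn=4
EEllBBNn hits 4/256; gcd=4; 4÷4/256÷4 = 1/64

P(EEllBBNn) = 1/64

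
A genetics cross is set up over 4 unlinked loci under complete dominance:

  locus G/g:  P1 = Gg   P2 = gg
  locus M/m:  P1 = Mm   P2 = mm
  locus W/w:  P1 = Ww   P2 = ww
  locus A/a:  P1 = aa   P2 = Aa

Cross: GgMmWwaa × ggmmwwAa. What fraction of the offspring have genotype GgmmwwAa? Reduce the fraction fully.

GgMmWwaa gametes: GMWa×2, GMwa×2, GmWa×2, Gmwa×2, gMWa×2, gMwa×2, gmWa×2, gmwa×2
ggmmwwAa gametes: gmwA×8, gmwa×8
GgMmWwaa×ggmmwwAa grid (16·16=256): GgMmWwAa=16 GgMmWwaa=16 GgMmwwAa=16 GgMmwwaa=16 GgmmWwAa=16 GgmmWwaa=16 GgmmwwAa=16 Ggmmwwaa=16 ggMmWwAa=16 ggMmWwaa=16 ggMmwwAa=16 ggMmwwaa=16 ggmmWwAa=16 ggmmWwaa=16 ggmmwwAa=16 ggmmwwaa=16
GgmmwwAa hits 16/256; gcd=16; 16÷16/256÷16 = 1/16

P(GgmmwwAa) = 1/16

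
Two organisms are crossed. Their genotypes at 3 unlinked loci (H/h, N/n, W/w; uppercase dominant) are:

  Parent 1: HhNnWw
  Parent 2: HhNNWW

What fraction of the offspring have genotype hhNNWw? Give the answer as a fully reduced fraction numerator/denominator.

P(hhNNWw) = 1/16

HhNnWw gametes: HNW×1, HNw×1, HnW×1, Hnw×1, hNW×1, hNw×1, hnW×1, hnw×1
HhNNWW gametes: HNW×4, hNW×4
HhNnWw×HhNNWW grid (8·8=64): HHNNWW=4 HHNNWw=4 HHNnWW=4 HHNnWw=4 HhNNWW=8 HhNNWw=8 HhNnWW=8 HhNnWw=8 hhNNWW=4 hhNNWw=4 hhNnWW=4 hhNnWw=4
hhNNWw hits 4/64; gcd=4; 4÷4/64÷4 = 1/16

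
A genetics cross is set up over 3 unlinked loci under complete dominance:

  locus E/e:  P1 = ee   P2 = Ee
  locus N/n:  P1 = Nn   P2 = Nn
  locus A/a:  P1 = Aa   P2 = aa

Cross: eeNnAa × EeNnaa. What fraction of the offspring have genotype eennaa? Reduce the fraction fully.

P(eennaa) = 1/16

eeNnAa gametes: eNA×2, eNa×2, enA×2, ena×2
EeNnaa gametes: ENa×2, Ena×2, eNa×2, ena×2
eeNnAa×EeNnaa grid (8·8=64): EeNNAa=4 EeNNaa=4 EeNnAa=8 EeNnaa=8 EennAa=4 Eennaa=4 eeNNAa=4 eeNNaa=4 eeNnAa=8 eeNnaa=8 eennAa=4 eennaa=4
eennaa hits 4/64; gcd=4; 4÷4/64÷4 = 1/16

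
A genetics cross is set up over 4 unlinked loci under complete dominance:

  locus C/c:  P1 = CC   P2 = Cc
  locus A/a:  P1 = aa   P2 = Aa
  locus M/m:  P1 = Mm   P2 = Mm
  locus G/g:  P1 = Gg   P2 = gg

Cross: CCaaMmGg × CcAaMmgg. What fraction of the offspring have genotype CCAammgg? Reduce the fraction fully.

CCaaMmGg gametes: CaMG×4, CaMg×4, CamG×4, Camg×4
CcAaMmgg gametes: CAMg×2, CAmg×2, CaMg×2, Camg×2, cAMg×2, cAmg×2, caMg×2, camg×2
CCaaMmGg×CcAaMmgg grid (16·16=256): CCAaMMGg=8 CCAaMMgg=8 CCAaMmGg=16 CCAaMmgg=16 CCAammGg=8 CCAammgg=8 CCaaMMGg=8 CCaaMMgg=8 CCaaMmGg=16 CCaaMmgg=16 CCaammGg=8 CCaammgg=8 CcAaMMGg=8 CcAaMMgg=8 CcAaMmGg=16 CcAaMmgg=16 CcAammGg=8 CcAammgg=8 CcaaMMGg=8 CcaaMMgg=8 CcaaMmGg=16 CcaaMmgg=16 CcaammGg=8 Ccaammgg=8
CCAammgg hits 8/256; gcd=8; 8÷8/256÷8 = 1/32

P(CCAammgg) = 1/32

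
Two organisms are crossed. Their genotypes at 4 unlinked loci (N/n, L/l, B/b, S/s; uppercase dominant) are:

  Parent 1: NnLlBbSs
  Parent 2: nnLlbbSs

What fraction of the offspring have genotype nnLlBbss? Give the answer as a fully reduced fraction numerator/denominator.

NnLlBbSs gametes: NLBS×1, NLBs×1, NLbS×1, NLbs×1, NlBS×1, NlBs×1, NlbS×1, Nlbs×1, nLBS×1, nLBs×1, nLbS×1, nLbs×1, nlBS×1, nlBs×1, nlbS×1, nlbs×1
nnLlbbSs gametes: nLbS×4, nLbs×4, nlbS×4, nlbs×4
NnLlBbSs×nnLlbbSs grid (16·16=256): NnLLBbSS=4 NnLLBbSs=8 NnLLBbss=4 NnLLbbSS=4 NnLLbbSs=8 NnLLbbss=4 NnLlBbSS=8 NnLlBbSs=16 NnLlBbss=8 NnLlbbSS=8 NnLlbbSs=16 NnLlbbss=8 NnllBbSS=4 NnllBbSs=8 NnllBbss=4 NnllbbSS=4 NnllbbSs=8 Nnllbbss=4 nnLLBbSS=4 nnLLBbSs=8 nnLLBbss=4 nnLLbbSS=4 nnLLbbSs=8 nnLLbbss=4 nnLlBbSS=8 nnLlBbSs=16 nnLlBbss=8 nnLlbbSS=8 nnLlbbSs=16 nnLlbbss=8 nnllBbSS=4 nnllBbSs=8 nnllBbss=4 nnllbbSS=4 nnllbbSs=8 nnllbbss=4
nnLlBbss hits 8/256; gcd=8; 8÷8/256÷8 = 1/32

P(nnLlBbss) = 1/32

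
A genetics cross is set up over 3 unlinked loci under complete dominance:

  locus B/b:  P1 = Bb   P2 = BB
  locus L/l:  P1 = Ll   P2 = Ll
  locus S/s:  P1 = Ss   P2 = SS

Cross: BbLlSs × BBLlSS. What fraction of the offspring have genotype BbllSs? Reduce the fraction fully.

P(BbllSs) = 1/16

BbLlSs gametes: BLS×1, BLs×1, BlS×1, Bls×1, bLS×1, bLs×1, blS×1, bls×1
BBLlSS gametes: BLS×4, BlS×4
BbLlSs×BBLlSS grid (8·8=64): BBLLSS=4 BBLLSs=4 BBLlSS=8 BBLlSs=8 BBllSS=4 BBllSs=4 BbLLSS=4 BbLLSs=4 BbLlSS=8 BbLlSs=8 BbllSS=4 BbllSs=4
BbllSs hits 4/64; gcd=4; 4÷4/64÷4 = 1/16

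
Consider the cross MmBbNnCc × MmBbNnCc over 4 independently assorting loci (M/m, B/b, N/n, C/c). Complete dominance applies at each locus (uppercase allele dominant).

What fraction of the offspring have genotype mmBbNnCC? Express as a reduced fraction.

MmBbNnCc gametes: MBNC×1, MBNc×1, MBnC×1, MBnc×1, MbNC×1, MbNc×1, MbnC×1, Mbnc×1, mBNC×1, mBNc×1, mBnC×1, mBnc×1, mbNC×1, mbNc×1, mbnC×1, mbnc×1
MmBbNnCc gametes: MBNC×1, MBNc×1, MBnC×1, MBnc×1, MbNC×1, MbNc×1, MbnC×1, Mbnc×1, mBNC×1, mBNc×1, mBnC×1, mBnc×1, mbNC×1, mbNc×1, mbnC×1, mbnc×1
MmBbNnCc×MmBbNnCc grid (16·16=256): MMBBNNCC=1 MMBBNNCc=2 MMBBNNcc=1 MMBBNnCC=2 MMBBNnCc=4 MMBBNncc=2 MMBBnnCC=1 MMBBnnCc=2 MMBBnncc=1 MMBbNNCC=2 MMBbNNCc=4 MMBbNNcc=2 MMBbNnCC=4 MMBbNnCc=8 MMBbNncc=4 MMBbnnCC=2 MMBbnnCc=4 MMBbnncc=2 MMbbNNCC=1 MMbbNNCc=2 MMbbNNcc=1 MMbbNnCC=2 MMbbNnCc=4 MMbbNncc=2 MMbbnnCC=1 MMbbnnCc=2 MMbbnncc=1 MmBBNNCC=2 MmBBNNCc=4 MmBBNNcc=2 MmBBNnCC=4 MmBBNnCc=8 MmBBNncc=4 MmBBnnCC=2 MmBBnnCc=4 MmBBnncc=2 MmBbNNCC=4 MmBbNNCc=8 MmBbNNcc=4 MmBbNnCC=8 MmBbNnCc=16 MmBbNncc=8 MmBbnnCC=4 MmBbnnCc=8 MmBbnncc=4 MmbbNNCC=2 MmbbNNCc=4 MmbbNNcc=2 MmbbNnCC=4 MmbbNnCc=8 MmbbNncc=4 MmbbnnCC=2 MmbbnnCc=4 Mmbbnncc=2 mmBBNNCC=1 mmBBNNCc=2 mmBBNNcc=1 mmBBNnCC=2 mmBBNnCc=4 mmBBNncc=2 mmBBnnCC=1 mmBBnnCc=2 mmBBnncc=1 mmBbNNCC=2 mmBbNNCc=4 mmBbNNcc=2 mmBbNnCC=4 mmBbNnCc=8 mmBbNncc=4 mmBbnnCC=2 mmBbnnCc=4 mmBbnncc=2 mmbbNNCC=1 mmbbNNCc=2 mmbbNNcc=1 mmbbNnCC=2 mmbbNnCc=4 mmbbNncc=2 mmbbnnCC=1 mmbbnnCc=2 mmbbnncc=1
mmBbNnCC hits 4/256; gcd=4; 4÷4/256÷4 = 1/64

P(mmBbNnCC) = 1/64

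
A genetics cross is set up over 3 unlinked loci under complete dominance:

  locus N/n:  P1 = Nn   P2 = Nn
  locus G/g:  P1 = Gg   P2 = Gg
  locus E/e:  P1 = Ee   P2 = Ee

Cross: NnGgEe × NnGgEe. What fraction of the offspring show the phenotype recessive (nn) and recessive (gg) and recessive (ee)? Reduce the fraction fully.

P(nn gg ee) = 1/64

NnGgEe gametes: NGE×1, NGe×1, NgE×1, Nge×1, nGE×1, nGe×1, ngE×1, nge×1
NnGgEe gametes: NGE×1, NGe×1, NgE×1, Nge×1, nGE×1, nGe×1, ngE×1, nge×1
NnGgEe×NnGgEe grid (8·8=64): NNGGEE=1 NNGGEe=2 NNGGee=1 NNGgEE=2 NNGgEe=4 NNGgee=2 NNggEE=1 NNggEe=2 NNggee=1 NnGGEE=2 NnGGEe=4 NnGGee=2 NnGgEE=4 NnGgEe=8 NnGgee=4 NnggEE=2 NnggEe=4 Nnggee=2 nnGGEE=1 nnGGEe=2 nnGGee=1 nnGgEE=2 nnGgEe=4 nnGgee=2 nnggEE=1 nnggEe=2 nnggee=1
nn gg ee hits 1/64; gcd=1; 1÷1/64÷1 = 1/64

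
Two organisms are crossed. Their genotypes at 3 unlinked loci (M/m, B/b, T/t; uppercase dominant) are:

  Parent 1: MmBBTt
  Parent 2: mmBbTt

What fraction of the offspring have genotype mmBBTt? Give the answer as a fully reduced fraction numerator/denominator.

P(mmBBTt) = 1/8

MmBBTt gametes: MBT×2, MBt×2, mBT×2, mBt×2
mmBbTt gametes: mBT×2, mBt×2, mbT×2, mbt×2
MmBBTt×mmBbTt grid (8·8=64): MmBBTT=4 MmBBTt=8 MmBBtt=4 MmBbTT=4 MmBbTt=8 MmBbtt=4 mmBBTT=4 mmBBTt=8 mmBBtt=4 mmBbTT=4 mmBbTt=8 mmBbtt=4
mmBBTt hits 8/64; gcd=8; 8÷8/64÷8 = 1/8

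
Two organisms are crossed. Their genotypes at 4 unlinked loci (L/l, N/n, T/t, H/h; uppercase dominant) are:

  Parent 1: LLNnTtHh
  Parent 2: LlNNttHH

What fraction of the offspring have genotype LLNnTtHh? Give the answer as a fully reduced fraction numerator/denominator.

P(LLNnTtHh) = 1/16

LLNnTtHh gametes: LNTH×2, LNTh×2, LNtH×2, LNth×2, LnTH×2, LnTh×2, LntH×2, Lnth×2
LlNNttHH gametes: LNtH×8, lNtH×8
LLNnTtHh×LlNNttHH grid (16·16=256): LLNNTtHH=16 LLNNTtHh=16 LLNNttHH=16 LLNNttHh=16 LLNnTtHH=16 LLNnTtHh=16 LLNnttHH=16 LLNnttHh=16 LlNNTtHH=16 LlNNTtHh=16 LlNNttHH=16 LlNNttHh=16 LlNnTtHH=16 LlNnTtHh=16 LlNnttHH=16 LlNnttHh=16
LLNnTtHh hits 16/256; gcd=16; 16÷16/256÷16 = 1/16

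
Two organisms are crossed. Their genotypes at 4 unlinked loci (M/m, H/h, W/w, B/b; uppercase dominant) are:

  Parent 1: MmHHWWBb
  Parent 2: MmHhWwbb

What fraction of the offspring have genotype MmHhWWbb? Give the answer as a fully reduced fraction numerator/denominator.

MmHHWWBb gametes: MHWB×4, MHWb×4, mHWB×4, mHWb×4
MmHhWwbb gametes: MHWb×2, MHwb×2, MhWb×2, Mhwb×2, mHWb×2, mHwb×2, mhWb×2, mhwb×2
MmHHWWBb×MmHhWwbb grid (16·16=256): MMHHWWBb=8 MMHHWWbb=8 MMHHWwBb=8 MMHHWwbb=8 MMHhWWBb=8 MMHhWWbb=8 MMHhWwBb=8 MMHhWwbb=8 MmHHWWBb=16 MmHHWWbb=16 MmHHWwBb=16 MmHHWwbb=16 MmHhWWBb=16 MmHhWWbb=16 MmHhWwBb=16 MmHhWwbb=16 mmHHWWBb=8 mmHHWWbb=8 mmHHWwBb=8 mmHHWwbb=8 mmHhWWBb=8 mmHhWWbb=8 mmHhWwBb=8 mmHhWwbb=8
MmHhWWbb hits 16/256; gcd=16; 16÷16/256÷16 = 1/16

P(MmHhWWbb) = 1/16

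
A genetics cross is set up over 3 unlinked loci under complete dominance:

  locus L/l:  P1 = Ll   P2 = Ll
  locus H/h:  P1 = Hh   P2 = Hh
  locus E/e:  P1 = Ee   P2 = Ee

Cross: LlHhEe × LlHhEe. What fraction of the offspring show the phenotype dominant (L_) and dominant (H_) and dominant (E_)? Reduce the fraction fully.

LlHhEe gametes: LHE×1, LHe×1, LhE×1, Lhe×1, lHE×1, lHe×1, lhE×1, lhe×1
LlHhEe gametes: LHE×1, LHe×1, LhE×1, Lhe×1, lHE×1, lHe×1, lhE×1, lhe×1
LlHhEe×LlHhEe grid (8·8=64): LLHHEE=1 LLHHEe=2 LLHHee=1 LLHhEE=2 LLHhEe=4 LLHhee=2 LLhhEE=1 LLhhEe=2 LLhhee=1 LlHHEE=2 LlHHEe=4 LlHHee=2 LlHhEE=4 LlHhEe=8 LlHhee=4 LlhhEE=2 LlhhEe=4 Llhhee=2 llHHEE=1 llHHEe=2 llHHee=1 llHhEE=2 llHhEe=4 llHhee=2 llhhEE=1 llhhEe=2 llhhee=1
L_ H_ E_ hits 27/64; gcd=1; 27÷1/64÷1 = 27/64

P(L_ H_ E_) = 27/64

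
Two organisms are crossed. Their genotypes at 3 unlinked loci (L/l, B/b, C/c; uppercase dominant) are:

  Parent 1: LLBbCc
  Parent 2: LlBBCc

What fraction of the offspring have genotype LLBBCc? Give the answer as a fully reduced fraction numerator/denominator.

P(LLBBCc) = 1/8

LLBbCc gametes: LBC×2, LBc×2, LbC×2, Lbc×2
LlBBCc gametes: LBC×2, LBc×2, lBC×2, lBc×2
LLBbCc×LlBBCc grid (8·8=64): LLBBCC=4 LLBBCc=8 LLBBcc=4 LLBbCC=4 LLBbCc=8 LLBbcc=4 LlBBCC=4 LlBBCc=8 LlBBcc=4 LlBbCC=4 LlBbCc=8 LlBbcc=4
LLBBCc hits 8/64; gcd=8; 8÷8/64÷8 = 1/8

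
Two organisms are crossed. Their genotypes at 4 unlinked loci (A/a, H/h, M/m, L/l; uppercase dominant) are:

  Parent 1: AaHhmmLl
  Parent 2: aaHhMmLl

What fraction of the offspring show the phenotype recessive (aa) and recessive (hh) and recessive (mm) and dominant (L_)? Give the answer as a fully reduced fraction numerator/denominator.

AaHhmmLl gametes: AHmL×2, AHml×2, AhmL×2, Ahml×2, aHmL×2, aHml×2, ahmL×2, ahml×2
aaHhMmLl gametes: aHML×2, aHMl×2, aHmL×2, aHml×2, ahML×2, ahMl×2, ahmL×2, ahml×2
AaHhmmLl×aaHhMmLl grid (16·16=256): AaHHMmLL=4 AaHHMmLl=8 AaHHMmll=4 AaHHmmLL=4 AaHHmmLl=8 AaHHmmll=4 AaHhMmLL=8 AaHhMmLl=16 AaHhMmll=8 AaHhmmLL=8 AaHhmmLl=16 AaHhmmll=8 AahhMmLL=4 AahhMmLl=8 AahhMmll=4 AahhmmLL=4 AahhmmLl=8 Aahhmmll=4 aaHHMmLL=4 aaHHMmLl=8 aaHHMmll=4 aaHHmmLL=4 aaHHmmLl=8 aaHHmmll=4 aaHhMmLL=8 aaHhMmLl=16 aaHhMmll=8 aaHhmmLL=8 aaHhmmLl=16 aaHhmmll=8 aahhMmLL=4 aahhMmLl=8 aahhMmll=4 aahhmmLL=4 aahhmmLl=8 aahhmmll=4
aa hh mm L_ hits 12/256; gcd=4; 12÷4/256÷4 = 3/64

P(aa hh mm L_) = 3/64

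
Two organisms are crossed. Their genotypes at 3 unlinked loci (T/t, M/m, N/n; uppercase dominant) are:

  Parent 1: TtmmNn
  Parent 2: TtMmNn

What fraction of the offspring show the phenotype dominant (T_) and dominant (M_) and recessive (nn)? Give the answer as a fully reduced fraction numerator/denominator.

TtmmNn gametes: TmN×2, Tmn×2, tmN×2, tmn×2
TtMmNn gametes: TMN×1, TMn×1, TmN×1, Tmn×1, tMN×1, tMn×1, tmN×1, tmn×1
TtmmNn×TtMmNn grid (8·8=64): TTMmNN=2 TTMmNn=4 TTMmnn=2 TTmmNN=2 TTmmNn=4 TTmmnn=2 TtMmNN=4 TtMmNn=8 TtMmnn=4 TtmmNN=4 TtmmNn=8 Ttmmnn=4 ttMmNN=2 ttMmNn=4 ttMmnn=2 ttmmNN=2 ttmmNn=4 ttmmnn=2
T_ M_ nn hits 6/64; gcd=2; 6÷2/64÷2 = 3/32

P(T_ M_ nn) = 3/32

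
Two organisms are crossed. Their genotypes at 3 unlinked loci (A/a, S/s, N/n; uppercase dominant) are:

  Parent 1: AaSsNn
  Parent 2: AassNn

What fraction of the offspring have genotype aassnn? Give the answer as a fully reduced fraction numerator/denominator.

P(aassnn) = 1/32

AaSsNn gametes: ASN×1, ASn×1, AsN×1, Asn×1, aSN×1, aSn×1, asN×1, asn×1
AassNn gametes: AsN×2, Asn×2, asN×2, asn×2
AaSsNn×AassNn grid (8·8=64): AASsNN=2 AASsNn=4 AASsnn=2 AAssNN=2 AAssNn=4 AAssnn=2 AaSsNN=4 AaSsNn=8 AaSsnn=4 AassNN=4 AassNn=8 Aassnn=4 aaSsNN=2 aaSsNn=4 aaSsnn=2 aassNN=2 aassNn=4 aassnn=2
aassnn hits 2/64; gcd=2; 2÷2/64÷2 = 1/32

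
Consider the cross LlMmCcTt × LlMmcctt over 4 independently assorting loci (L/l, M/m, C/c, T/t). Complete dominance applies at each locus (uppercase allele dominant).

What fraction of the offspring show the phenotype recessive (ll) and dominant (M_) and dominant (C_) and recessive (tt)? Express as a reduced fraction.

P(ll M_ C_ tt) = 3/64

LlMmCcTt gametes: LMCT×1, LMCt×1, LMcT×1, LMct×1, LmCT×1, LmCt×1, LmcT×1, Lmct×1, lMCT×1, lMCt×1, lMcT×1, lMct×1, lmCT×1, lmCt×1, lmcT×1, lmct×1
LlMmcctt gametes: LMct×4, Lmct×4, lMct×4, lmct×4
LlMmCcTt×LlMmcctt grid (16·16=256): LLMMCcTt=4 LLMMCctt=4 LLMMccTt=4 LLMMcctt=4 LLMmCcTt=8 LLMmCctt=8 LLMmccTt=8 LLMmcctt=8 LLmmCcTt=4 LLmmCctt=4 LLmmccTt=4 LLmmcctt=4 LlMMCcTt=8 LlMMCctt=8 LlMMccTt=8 LlMMcctt=8 LlMmCcTt=16 LlMmCctt=16 LlMmccTt=16 LlMmcctt=16 LlmmCcTt=8 LlmmCctt=8 LlmmccTt=8 Llmmcctt=8 llMMCcTt=4 llMMCctt=4 llMMccTt=4 llMMcctt=4 llMmCcTt=8 llMmCctt=8 llMmccTt=8 llMmcctt=8 llmmCcTt=4 llmmCctt=4 llmmccTt=4 llmmcctt=4
ll M_ C_ tt hits 12/256; gcd=4; 12÷4/256÷4 = 3/64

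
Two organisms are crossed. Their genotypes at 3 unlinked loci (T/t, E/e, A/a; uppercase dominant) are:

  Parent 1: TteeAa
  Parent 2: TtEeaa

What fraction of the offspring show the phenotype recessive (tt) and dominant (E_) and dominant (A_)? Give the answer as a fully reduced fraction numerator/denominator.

TteeAa gametes: TeA×2, Tea×2, teA×2, tea×2
TtEeaa gametes: TEa×2, Tea×2, tEa×2, tea×2
TteeAa×TtEeaa grid (8·8=64): TTEeAa=4 TTEeaa=4 TTeeAa=4 TTeeaa=4 TtEeAa=8 TtEeaa=8 TteeAa=8 Tteeaa=8 ttEeAa=4 ttEeaa=4 tteeAa=4 tteeaa=4
tt E_ A_ hits 4/64; gcd=4; 4÷4/64÷4 = 1/16

P(tt E_ A_) = 1/16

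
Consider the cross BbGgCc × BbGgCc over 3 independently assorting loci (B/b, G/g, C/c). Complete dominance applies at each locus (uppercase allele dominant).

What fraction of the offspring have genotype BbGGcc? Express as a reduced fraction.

P(BbGGcc) = 1/32

BbGgCc gametes: BGC×1, BGc×1, BgC×1, Bgc×1, bGC×1, bGc×1, bgC×1, bgc×1
BbGgCc gametes: BGC×1, BGc×1, BgC×1, Bgc×1, bGC×1, bGc×1, bgC×1, bgc×1
BbGgCc×BbGgCc grid (8·8=64): BBGGCC=1 BBGGCc=2 BBGGcc=1 BBGgCC=2 BBGgCc=4 BBGgcc=2 BBggCC=1 BBggCc=2 BBggcc=1 BbGGCC=2 BbGGCc=4 BbGGcc=2 BbGgCC=4 BbGgCc=8 BbGgcc=4 BbggCC=2 BbggCc=4 Bbggcc=2 bbGGCC=1 bbGGCc=2 bbGGcc=1 bbGgCC=2 bbGgCc=4 bbGgcc=2 bbggCC=1 bbggCc=2 bbggcc=1
BbGGcc hits 2/64; gcd=2; 2÷2/64÷2 = 1/32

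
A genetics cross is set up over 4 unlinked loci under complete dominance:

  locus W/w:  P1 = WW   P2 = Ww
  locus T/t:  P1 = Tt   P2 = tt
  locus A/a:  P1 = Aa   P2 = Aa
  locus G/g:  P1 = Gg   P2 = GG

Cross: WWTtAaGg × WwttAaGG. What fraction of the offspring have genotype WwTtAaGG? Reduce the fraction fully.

WWTtAaGg gametes: WTAG×2, WTAg×2, WTaG×2, WTag×2, WtAG×2, WtAg×2, WtaG×2, Wtag×2
WwttAaGG gametes: WtAG×4, WtaG×4, wtAG×4, wtaG×4
WWTtAaGg×WwttAaGG grid (16·16=256): WWTtAAGG=8 WWTtAAGg=8 WWTtAaGG=16 WWTtAaGg=16 WWTtaaGG=8 WWTtaaGg=8 WWttAAGG=8 WWttAAGg=8 WWttAaGG=16 WWttAaGg=16 WWttaaGG=8 WWttaaGg=8 WwTtAAGG=8 WwTtAAGg=8 WwTtAaGG=16 WwTtAaGg=16 WwTtaaGG=8 WwTtaaGg=8 WwttAAGG=8 WwttAAGg=8 WwttAaGG=16 WwttAaGg=16 WwttaaGG=8 WwttaaGg=8
WwTtAaGG hits 16/256; gcd=16; 16÷16/256÷16 = 1/16

P(WwTtAaGG) = 1/16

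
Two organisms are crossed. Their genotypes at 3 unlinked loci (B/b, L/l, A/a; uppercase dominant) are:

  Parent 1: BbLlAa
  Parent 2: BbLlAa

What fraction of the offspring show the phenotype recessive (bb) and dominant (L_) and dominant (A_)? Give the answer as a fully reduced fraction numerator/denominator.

BbLlAa gametes: BLA×1, BLa×1, BlA×1, Bla×1, bLA×1, bLa×1, blA×1, bla×1
BbLlAa gametes: BLA×1, BLa×1, BlA×1, Bla×1, bLA×1, bLa×1, blA×1, bla×1
BbLlAa×BbLlAa grid (8·8=64): BBLLAA=1 BBLLAa=2 BBLLaa=1 BBLlAA=2 BBLlAa=4 BBLlaa=2 BBllAA=1 BBllAa=2 BBllaa=1 BbLLAA=2 BbLLAa=4 BbLLaa=2 BbLlAA=4 BbLlAa=8 BbLlaa=4 BbllAA=2 BbllAa=4 Bbllaa=2 bbLLAA=1 bbLLAa=2 bbLLaa=1 bbLlAA=2 bbLlAa=4 bbLlaa=2 bbllAA=1 bbllAa=2 bbllaa=1
bb L_ A_ hits 9/64; gcd=1; 9÷1/64÷1 = 9/64

P(bb L_ A_) = 9/64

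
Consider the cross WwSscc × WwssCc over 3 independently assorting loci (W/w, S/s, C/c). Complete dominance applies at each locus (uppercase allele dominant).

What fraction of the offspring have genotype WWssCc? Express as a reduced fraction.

WwSscc gametes: WSc×2, Wsc×2, wSc×2, wsc×2
WwssCc gametes: WsC×2, Wsc×2, wsC×2, wsc×2
WwSscc×WwssCc grid (8·8=64): WWSsCc=4 WWSscc=4 WWssCc=4 WWsscc=4 WwSsCc=8 WwSscc=8 WwssCc=8 Wwsscc=8 wwSsCc=4 wwSscc=4 wwssCc=4 wwsscc=4
WWssCc hits 4/64; gcd=4; 4÷4/64÷4 = 1/16

P(WWssCc) = 1/16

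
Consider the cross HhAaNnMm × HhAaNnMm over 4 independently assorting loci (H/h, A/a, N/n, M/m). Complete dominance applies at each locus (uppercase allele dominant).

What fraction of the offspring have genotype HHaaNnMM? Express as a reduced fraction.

HhAaNnMm gametes: HANM×1, HANm×1, HAnM×1, HAnm×1, HaNM×1, HaNm×1, HanM×1, Hanm×1, hANM×1, hANm×1, hAnM×1, hAnm×1, haNM×1, haNm×1, hanM×1, hanm×1
HhAaNnMm gametes: HANM×1, HANm×1, HAnM×1, HAnm×1, HaNM×1, HaNm×1, HanM×1, Hanm×1, hANM×1, hANm×1, hAnM×1, hAnm×1, haNM×1, haNm×1, hanM×1, hanm×1
HhAaNnMm×HhAaNnMm grid (16·16=256): HHAANNMM=1 HHAANNMm=2 HHAANNmm=1 HHAANnMM=2 HHAANnMm=4 HHAANnmm=2 HHAAnnMM=1 HHAAnnMm=2 HHAAnnmm=1 HHAaNNMM=2 HHAaNNMm=4 HHAaNNmm=2 HHAaNnMM=4 HHAaNnMm=8 HHAaNnmm=4 HHAannMM=2 HHAannMm=4 HHAannmm=2 HHaaNNMM=1 HHaaNNMm=2 HHaaNNmm=1 HHaaNnMM=2 HHaaNnMm=4 HHaaNnmm=2 HHaannMM=1 HHaannMm=2 HHaannmm=1 HhAANNMM=2 HhAANNMm=4 HhAANNmm=2 HhAANnMM=4 HhAANnMm=8 HhAANnmm=4 HhAAnnMM=2 HhAAnnMm=4 HhAAnnmm=2 HhAaNNMM=4 HhAaNNMm=8 HhAaNNmm=4 HhAaNnMM=8 HhAaNnMm=16 HhAaNnmm=8 HhAannMM=4 HhAannMm=8 HhAannmm=4 HhaaNNMM=2 HhaaNNMm=4 HhaaNNmm=2 HhaaNnMM=4 HhaaNnMm=8 HhaaNnmm=4 HhaannMM=2 HhaannMm=4 Hhaannmm=2 hhAANNMM=1 hhAANNMm=2 hhAANNmm=1 hhAANnMM=2 hhAANnMm=4 hhAANnmm=2 hhAAnnMM=1 hhAAnnMm=2 hhAAnnmm=1 hhAaNNMM=2 hhAaNNMm=4 hhAaNNmm=2 hhAaNnMM=4 hhAaNnMm=8 hhAaNnmm=4 hhAannMM=2 hhAannMm=4 hhAannmm=2 hhaaNNMM=1 hhaaNNMm=2 hhaaNNmm=1 hhaaNnMM=2 hhaaNnMm=4 hhaaNnmm=2 hhaannMM=1 hhaannMm=2 hhaannmm=1
HHaaNnMM hits 2/256; gcd=2; 2÷2/256÷2 = 1/128

P(HHaaNnMM) = 1/128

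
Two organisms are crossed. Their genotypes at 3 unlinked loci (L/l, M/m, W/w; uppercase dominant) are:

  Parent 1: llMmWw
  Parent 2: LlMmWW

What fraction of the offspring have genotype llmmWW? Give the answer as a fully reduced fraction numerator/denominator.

P(llmmWW) = 1/16

llMmWw gametes: lMW×2, lMw×2, lmW×2, lmw×2
LlMmWW gametes: LMW×2, LmW×2, lMW×2, lmW×2
llMmWw×LlMmWW grid (8·8=64): LlMMWW=4 LlMMWw=4 LlMmWW=8 LlMmWw=8 LlmmWW=4 LlmmWw=4 llMMWW=4 llMMWw=4 llMmWW=8 llMmWw=8 llmmWW=4 llmmWw=4
llmmWW hits 4/64; gcd=4; 4÷4/64÷4 = 1/16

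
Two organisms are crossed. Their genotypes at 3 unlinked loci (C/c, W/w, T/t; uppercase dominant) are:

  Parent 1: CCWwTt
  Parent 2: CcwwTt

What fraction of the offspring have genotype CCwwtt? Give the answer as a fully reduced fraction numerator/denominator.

CCWwTt gametes: CWT×2, CWt×2, CwT×2, Cwt×2
CcwwTt gametes: CwT×2, Cwt×2, cwT×2, cwt×2
CCWwTt×CcwwTt grid (8·8=64): CCWwTT=4 CCWwTt=8 CCWwtt=4 CCwwTT=4 CCwwTt=8 CCwwtt=4 CcWwTT=4 CcWwTt=8 CcWwtt=4 CcwwTT=4 CcwwTt=8 Ccwwtt=4
CCwwtt hits 4/64; gcd=4; 4÷4/64÷4 = 1/16

P(CCwwtt) = 1/16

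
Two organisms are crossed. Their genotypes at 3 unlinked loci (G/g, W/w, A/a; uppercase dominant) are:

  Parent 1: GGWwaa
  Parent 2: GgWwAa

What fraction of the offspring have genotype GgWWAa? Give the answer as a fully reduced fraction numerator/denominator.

P(GgWWAa) = 1/16

GGWwaa gametes: GWa×4, Gwa×4
GgWwAa gametes: GWA×1, GWa×1, GwA×1, Gwa×1, gWA×1, gWa×1, gwA×1, gwa×1
GGWwaa×GgWwAa grid (8·8=64): GGWWAa=4 GGWWaa=4 GGWwAa=8 GGWwaa=8 GGwwAa=4 GGwwaa=4 GgWWAa=4 GgWWaa=4 GgWwAa=8 GgWwaa=8 GgwwAa=4 Ggwwaa=4
GgWWAa hits 4/64; gcd=4; 4÷4/64÷4 = 1/16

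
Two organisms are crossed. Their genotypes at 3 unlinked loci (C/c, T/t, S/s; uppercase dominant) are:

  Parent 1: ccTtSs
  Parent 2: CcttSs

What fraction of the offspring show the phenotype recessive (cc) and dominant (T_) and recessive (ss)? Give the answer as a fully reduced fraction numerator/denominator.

ccTtSs gametes: cTS×2, cTs×2, ctS×2, cts×2
CcttSs gametes: CtS×2, Cts×2, ctS×2, cts×2
ccTtSs×CcttSs grid (8·8=64): CcTtSS=4 CcTtSs=8 CcTtss=4 CcttSS=4 CcttSs=8 Ccttss=4 ccTtSS=4 ccTtSs=8 ccTtss=4 ccttSS=4 ccttSs=8 ccttss=4
cc T_ ss hits 4/64; gcd=4; 4÷4/64÷4 = 1/16

P(cc T_ ss) = 1/16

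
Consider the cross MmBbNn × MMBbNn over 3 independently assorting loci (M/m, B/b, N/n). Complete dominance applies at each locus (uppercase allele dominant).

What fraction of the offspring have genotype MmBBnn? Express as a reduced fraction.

MmBbNn gametes: MBN×1, MBn×1, MbN×1, Mbn×1, mBN×1, mBn×1, mbN×1, mbn×1
MMBbNn gametes: MBN×2, MBn×2, MbN×2, Mbn×2
MmBbNn×MMBbNn grid (8·8=64): MMBBNN=2 MMBBNn=4 MMBBnn=2 MMBbNN=4 MMBbNn=8 MMBbnn=4 MMbbNN=2 MMbbNn=4 MMbbnn=2 MmBBNN=2 MmBBNn=4 MmBBnn=2 MmBbNN=4 MmBbNn=8 MmBbnn=4 MmbbNN=2 MmbbNn=4 Mmbbnn=2
MmBBnn hits 2/64; gcd=2; 2÷2/64÷2 = 1/32

P(MmBBnn) = 1/32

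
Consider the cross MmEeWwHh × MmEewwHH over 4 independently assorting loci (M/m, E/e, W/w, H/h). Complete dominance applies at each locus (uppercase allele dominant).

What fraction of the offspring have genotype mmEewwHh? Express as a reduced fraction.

MmEeWwHh gametes: MEWH×1, MEWh×1, MEwH×1, MEwh×1, MeWH×1, MeWh×1, MewH×1, Mewh×1, mEWH×1, mEWh×1, mEwH×1, mEwh×1, meWH×1, meWh×1, mewH×1, mewh×1
MmEewwHH gametes: MEwH×4, MewH×4, mEwH×4, mewH×4
MmEeWwHh×MmEewwHH grid (16·16=256): MMEEWwHH=4 MMEEWwHh=4 MMEEwwHH=4 MMEEwwHh=4 MMEeWwHH=8 MMEeWwHh=8 MMEewwHH=8 MMEewwHh=8 MMeeWwHH=4 MMeeWwHh=4 MMeewwHH=4 MMeewwHh=4 MmEEWwHH=8 MmEEWwHh=8 MmEEwwHH=8 MmEEwwHh=8 MmEeWwHH=16 MmEeWwHh=16 MmEewwHH=16 MmEewwHh=16 MmeeWwHH=8 MmeeWwHh=8 MmeewwHH=8 MmeewwHh=8 mmEEWwHH=4 mmEEWwHh=4 mmEEwwHH=4 mmEEwwHh=4 mmEeWwHH=8 mmEeWwHh=8 mmEewwHH=8 mmEewwHh=8 mmeeWwHH=4 mmeeWwHh=4 mmeewwHH=4 mmeewwHh=4
mmEewwHh hits 8/256; gcd=8; 8÷8/256÷8 = 1/32

P(mmEewwHh) = 1/32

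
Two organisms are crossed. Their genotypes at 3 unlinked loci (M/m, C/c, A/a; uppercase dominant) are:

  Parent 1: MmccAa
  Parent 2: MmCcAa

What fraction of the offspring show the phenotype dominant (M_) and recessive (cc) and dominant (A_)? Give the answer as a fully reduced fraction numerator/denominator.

MmccAa gametes: McA×2, Mca×2, mcA×2, mca×2
MmCcAa gametes: MCA×1, MCa×1, McA×1, Mca×1, mCA×1, mCa×1, mcA×1, mca×1
MmccAa×MmCcAa grid (8·8=64): MMCcAA=2 MMCcAa=4 MMCcaa=2 MMccAA=2 MMccAa=4 MMccaa=2 MmCcAA=4 MmCcAa=8 MmCcaa=4 MmccAA=4 MmccAa=8 Mmccaa=4 mmCcAA=2 mmCcAa=4 mmCcaa=2 mmccAA=2 mmccAa=4 mmccaa=2
M_ cc A_ hits 18/64; gcd=2; 18÷2/64÷2 = 9/32

P(M_ cc A_) = 9/32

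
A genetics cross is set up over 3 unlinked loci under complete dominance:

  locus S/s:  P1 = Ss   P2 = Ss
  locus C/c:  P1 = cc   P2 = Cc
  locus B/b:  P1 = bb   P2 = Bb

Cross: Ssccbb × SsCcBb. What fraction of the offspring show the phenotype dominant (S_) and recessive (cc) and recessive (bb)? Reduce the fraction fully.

P(S_ cc bb) = 3/16

Ssccbb gametes: Scb×4, scb×4
SsCcBb gametes: SCB×1, SCb×1, ScB×1, Scb×1, sCB×1, sCb×1, scB×1, scb×1
Ssccbb×SsCcBb grid (8·8=64): SSCcBb=4 SSCcbb=4 SSccBb=4 SSccbb=4 SsCcBb=8 SsCcbb=8 SsccBb=8 Ssccbb=8 ssCcBb=4 ssCcbb=4 ssccBb=4 ssccbb=4
S_ cc bb hits 12/64; gcd=4; 12÷4/64÷4 = 3/16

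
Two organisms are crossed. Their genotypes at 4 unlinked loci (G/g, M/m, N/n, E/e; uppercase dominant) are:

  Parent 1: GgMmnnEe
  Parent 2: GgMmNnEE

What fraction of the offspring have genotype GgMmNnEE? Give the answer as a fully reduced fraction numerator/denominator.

GgMmnnEe gametes: GMnE×2, GMne×2, GmnE×2, Gmne×2, gMnE×2, gMne×2, gmnE×2, gmne×2
GgMmNnEE gametes: GMNE×2, GMnE×2, GmNE×2, GmnE×2, gMNE×2, gMnE×2, gmNE×2, gmnE×2
GgMmnnEe×GgMmNnEE grid (16·16=256): GGMMNnEE=4 GGMMNnEe=4 GGMMnnEE=4 GGMMnnEe=4 GGMmNnEE=8 GGMmNnEe=8 GGMmnnEE=8 GGMmnnEe=8 GGmmNnEE=4 GGmmNnEe=4 GGmmnnEE=4 GGmmnnEe=4 GgMMNnEE=8 GgMMNnEe=8 GgMMnnEE=8 GgMMnnEe=8 GgMmNnEE=16 GgMmNnEe=16 GgMmnnEE=16 GgMmnnEe=16 GgmmNnEE=8 GgmmNnEe=8 GgmmnnEE=8 GgmmnnEe=8 ggMMNnEE=4 ggMMNnEe=4 ggMMnnEE=4 ggMMnnEe=4 ggMmNnEE=8 ggMmNnEe=8 ggMmnnEE=8 ggMmnnEe=8 ggmmNnEE=4 ggmmNnEe=4 ggmmnnEE=4 ggmmnnEe=4
GgMmNnEE hits 16/256; gcd=16; 16÷16/256÷16 = 1/16

P(GgMmNnEE) = 1/16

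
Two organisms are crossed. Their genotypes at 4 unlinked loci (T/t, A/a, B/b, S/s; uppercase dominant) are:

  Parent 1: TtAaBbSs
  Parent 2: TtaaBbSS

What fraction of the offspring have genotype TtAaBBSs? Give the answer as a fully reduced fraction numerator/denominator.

P(TtAaBBSs) = 1/32

TtAaBbSs gametes: TABS×1, TABs×1, TAbS×1, TAbs×1, TaBS×1, TaBs×1, TabS×1, Tabs×1, tABS×1, tABs×1, tAbS×1, tAbs×1, taBS×1, taBs×1, tabS×1, tabs×1
TtaaBbSS gametes: TaBS×4, TabS×4, taBS×4, tabS×4
TtAaBbSs×TtaaBbSS grid (16·16=256): TTAaBBSS=4 TTAaBBSs=4 TTAaBbSS=8 TTAaBbSs=8 TTAabbSS=4 TTAabbSs=4 TTaaBBSS=4 TTaaBBSs=4 TTaaBbSS=8 TTaaBbSs=8 TTaabbSS=4 TTaabbSs=4 TtAaBBSS=8 TtAaBBSs=8 TtAaBbSS=16 TtAaBbSs=16 TtAabbSS=8 TtAabbSs=8 TtaaBBSS=8 TtaaBBSs=8 TtaaBbSS=16 TtaaBbSs=16 TtaabbSS=8 TtaabbSs=8 ttAaBBSS=4 ttAaBBSs=4 ttAaBbSS=8 ttAaBbSs=8 ttAabbSS=4 ttAabbSs=4 ttaaBBSS=4 ttaaBBSs=4 ttaaBbSS=8 ttaaBbSs=8 ttaabbSS=4 ttaabbSs=4
TtAaBBSs hits 8/256; gcd=8; 8÷8/256÷8 = 1/32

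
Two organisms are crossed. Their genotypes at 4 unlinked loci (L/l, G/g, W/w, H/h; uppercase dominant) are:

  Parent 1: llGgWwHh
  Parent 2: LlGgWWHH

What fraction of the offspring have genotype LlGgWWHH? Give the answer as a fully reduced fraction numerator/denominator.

P(LlGgWWHH) = 1/16

llGgWwHh gametes: lGWH×2, lGWh×2, lGwH×2, lGwh×2, lgWH×2, lgWh×2, lgwH×2, lgwh×2
LlGgWWHH gametes: LGWH×4, LgWH×4, lGWH×4, lgWH×4
llGgWwHh×LlGgWWHH grid (16·16=256): LlGGWWHH=8 LlGGWWHh=8 LlGGWwHH=8 LlGGWwHh=8 LlGgWWHH=16 LlGgWWHh=16 LlGgWwHH=16 LlGgWwHh=16 LlggWWHH=8 LlggWWHh=8 LlggWwHH=8 LlggWwHh=8 llGGWWHH=8 llGGWWHh=8 llGGWwHH=8 llGGWwHh=8 llGgWWHH=16 llGgWWHh=16 llGgWwHH=16 llGgWwHh=16 llggWWHH=8 llggWWHh=8 llggWwHH=8 llggWwHh=8
LlGgWWHH hits 16/256; gcd=16; 16÷16/256÷16 = 1/16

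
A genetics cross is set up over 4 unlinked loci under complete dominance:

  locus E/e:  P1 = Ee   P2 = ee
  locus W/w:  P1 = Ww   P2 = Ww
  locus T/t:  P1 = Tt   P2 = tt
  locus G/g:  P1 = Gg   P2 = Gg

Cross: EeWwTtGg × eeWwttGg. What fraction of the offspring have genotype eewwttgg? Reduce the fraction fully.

P(eewwttgg) = 1/64

EeWwTtGg gametes: EWTG×1, EWTg×1, EWtG×1, EWtg×1, EwTG×1, EwTg×1, EwtG×1, Ewtg×1, eWTG×1, eWTg×1, eWtG×1, eWtg×1, ewTG×1, ewTg×1, ewtG×1, ewtg×1
eeWwttGg gametes: eWtG×4, eWtg×4, ewtG×4, ewtg×4
EeWwTtGg×eeWwttGg grid (16·16=256): EeWWTtGG=4 EeWWTtGg=8 EeWWTtgg=4 EeWWttGG=4 EeWWttGg=8 EeWWttgg=4 EeWwTtGG=8 EeWwTtGg=16 EeWwTtgg=8 EeWwttGG=8 EeWwttGg=16 EeWwttgg=8 EewwTtGG=4 EewwTtGg=8 EewwTtgg=4 EewwttGG=4 EewwttGg=8 Eewwttgg=4 eeWWTtGG=4 eeWWTtGg=8 eeWWTtgg=4 eeWWttGG=4 eeWWttGg=8 eeWWttgg=4 eeWwTtGG=8 eeWwTtGg=16 eeWwTtgg=8 eeWwttGG=8 eeWwttGg=16 eeWwttgg=8 eewwTtGG=4 eewwTtGg=8 eewwTtgg=4 eewwttGG=4 eewwttGg=8 eewwttgg=4
eewwttgg hits 4/256; gcd=4; 4÷4/256÷4 = 1/64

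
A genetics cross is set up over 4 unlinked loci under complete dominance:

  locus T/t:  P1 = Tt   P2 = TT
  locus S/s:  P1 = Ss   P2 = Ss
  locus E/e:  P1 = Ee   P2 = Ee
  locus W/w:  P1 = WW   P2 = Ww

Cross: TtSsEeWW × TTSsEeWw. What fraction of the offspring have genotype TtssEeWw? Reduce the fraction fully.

P(TtssEeWw) = 1/32

TtSsEeWW gametes: TSEW×2, TSeW×2, TsEW×2, TseW×2, tSEW×2, tSeW×2, tsEW×2, tseW×2
TTSsEeWw gametes: TSEW×2, TSEw×2, TSeW×2, TSew×2, TsEW×2, TsEw×2, TseW×2, Tsew×2
TtSsEeWW×TTSsEeWw grid (16·16=256): TTSSEEWW=4 TTSSEEWw=4 TTSSEeWW=8 TTSSEeWw=8 TTSSeeWW=4 TTSSeeWw=4 TTSsEEWW=8 TTSsEEWw=8 TTSsEeWW=16 TTSsEeWw=16 TTSseeWW=8 TTSseeWw=8 TTssEEWW=4 TTssEEWw=4 TTssEeWW=8 TTssEeWw=8 TTsseeWW=4 TTsseeWw=4 TtSSEEWW=4 TtSSEEWw=4 TtSSEeWW=8 TtSSEeWw=8 TtSSeeWW=4 TtSSeeWw=4 TtSsEEWW=8 TtSsEEWw=8 TtSsEeWW=16 TtSsEeWw=16 TtSseeWW=8 TtSseeWw=8 TtssEEWW=4 TtssEEWw=4 TtssEeWW=8 TtssEeWw=8 TtsseeWW=4 TtsseeWw=4
TtssEeWw hits 8/256; gcd=8; 8÷8/256÷8 = 1/32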